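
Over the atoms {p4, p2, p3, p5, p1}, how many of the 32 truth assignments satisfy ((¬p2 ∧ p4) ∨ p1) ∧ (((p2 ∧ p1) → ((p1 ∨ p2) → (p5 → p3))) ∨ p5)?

Initial set: {(((¬p2 ∧ p4) ∨ p1) ∧ (((p2 ∧ p1) → ((p1 ∨ p2) → (p5 → p3))) ∨ p5))}.
(((¬p2 ∧ p4) ∨ p1) ∧ (((p2 ∧ p1) → ((p1 ∨ p2) → (p5 → p3))) ∨ p5)): α-rule — add ((¬p2 ∧ p4) ∨ p1), (((p2 ∧ p1) → ((p1 ∨ p2) → (p5 → p3))) ∨ p5).
((¬p2 ∧ p4) ∨ p1): β-rule — branch into (¬p2 ∧ p4)  //  p1.
  branch 1 (add (¬p2 ∧ p4)):
    (¬p2 ∧ p4): α-rule — add ¬p2, p4.
    (((p2 ∧ p1) → ((p1 ∨ p2) → (p5 → p3))) ∨ p5): β-rule — branch into ((p2 ∧ p1) → ((p1 ∨ p2) → (p5 → p3)))  //  p5.
      branch 1.1 (add ((p2 ∧ p1) → ((p1 ∨ p2) → (p5 → p3)))):
        ((p2 ∧ p1) → ((p1 ∨ p2) → (p5 → p3))): β-rule — branch into ¬(p2 ∧ p1)  //  ((p1 ∨ p2) → (p5 → p3)).
          branch 1.1.1 (add ¬(p2 ∧ p1)):
            ¬(p2 ∧ p1): β-rule — branch into ¬p2  //  ¬p1.
              branch 1.1.1.1 (add ¬p2):
                ○ open, literals {p2=0, p4=1}.
              branch 1.1.1.2 (add ¬p1):
                ○ open, literals {p1=0, p2=0, p4=1}.
          branch 1.1.2 (add ((p1 ∨ p2) → (p5 → p3))):
            ((p1 ∨ p2) → (p5 → p3)): β-rule — branch into ¬(p1 ∨ p2)  //  (p5 → p3).
              branch 1.1.2.1 (add ¬(p1 ∨ p2)):
                ¬(p1 ∨ p2): α-rule — add ¬p1, ¬p2.
                ○ open, literals {p1=0, p2=0, p4=1}.
              branch 1.1.2.2 (add (p5 → p3)):
                (p5 → p3): β-rule — branch into ¬p5  //  p3.
                  branch 1.1.2.2.1 (add ¬p5):
                    ○ open, literals {p2=0, p4=1, p5=0}.
                  branch 1.1.2.2.2 (add p3):
                    ○ open, literals {p2=0, p3=1, p4=1}.
      branch 1.2 (add p5):
        ○ open, literals {p2=0, p4=1, p5=1}.
  branch 2 (add p1):
    (((p2 ∧ p1) → ((p1 ∨ p2) → (p5 → p3))) ∨ p5): β-rule — branch into ((p2 ∧ p1) → ((p1 ∨ p2) → (p5 → p3)))  //  p5.
      branch 2.1 (add ((p2 ∧ p1) → ((p1 ∨ p2) → (p5 → p3)))):
        ((p2 ∧ p1) → ((p1 ∨ p2) → (p5 → p3))): β-rule — branch into ¬(p2 ∧ p1)  //  ((p1 ∨ p2) → (p5 → p3)).
          branch 2.1.1 (add ¬(p2 ∧ p1)):
            ¬(p2 ∧ p1): β-rule — branch into ¬p2  //  ¬p1.
              branch 2.1.1.1 (add ¬p2):
                ○ open, literals {p1=1, p2=0}.
              branch 2.1.1.2 (add ¬p1):
                × closes — contains both p1 and ¬p1.
          branch 2.1.2 (add ((p1 ∨ p2) → (p5 → p3))):
            ((p1 ∨ p2) → (p5 → p3)): β-rule — branch into ¬(p1 ∨ p2)  //  (p5 → p3).
              branch 2.1.2.1 (add ¬(p1 ∨ p2)):
                ¬(p1 ∨ p2): α-rule — add ¬p1, ¬p2.
                × closes — contains both p1 and ¬p1.
              branch 2.1.2.2 (add (p5 → p3)):
                (p5 → p3): β-rule — branch into ¬p5  //  p3.
                  branch 2.1.2.2.1 (add ¬p5):
                    ○ open, literals {p1=1, p5=0}.
                  branch 2.1.2.2.2 (add p3):
                    ○ open, literals {p1=1, p3=1}.
      branch 2.2 (add p5):
        ○ open, literals {p1=1, p5=1}.
2 branches closed, 10 open.
Each open branch fixes some atoms; the unmentioned ones are free. Counting distinct full assignments: branch {p2=0, p4=1} (p3, p5, p1) contributes 8 new; branch {p1=0, p2=0, p4=1} (p3, p5) contributes 0 new; branch {p1=0, p2=0, p4=1} (p3, p5) contributes 0 new; branch {p2=0, p4=1, p5=0} (p3, p1) contributes 0 new; branch {p2=0, p3=1, p4=1} (p5, p1) contributes 0 new; branch {p2=0, p4=1, p5=1} (p3, p1) contributes 0 new; branch {p1=1, p2=0} (p4, p3, p5) contributes 4 new; branch {p1=1, p5=0} (p4, p2, p3) contributes 4 new; branch {p1=1, p3=1} (p4, p2, p5) contributes 2 new; branch {p1=1, p5=1} (p4, p2, p3) contributes 2 new. Total: 20.

20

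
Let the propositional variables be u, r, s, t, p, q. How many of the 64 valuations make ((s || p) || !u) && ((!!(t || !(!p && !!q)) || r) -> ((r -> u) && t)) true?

Initial set: {(((s || p) || !u) && ((!!(t || !(!p && !!q)) || r) -> ((r -> u) && t)))}.
(((s || p) || !u) && ((!!(t || !(!p && !!q)) || r) -> ((r -> u) && t))): α-rule — add ((s || p) || !u), ((!!(t || !(!p && !!q)) || r) -> ((r -> u) && t)).
((s || p) || !u): β-rule — branch into (s || p)  //  !u.
  branch 1 (add (s || p)):
    ((!!(t || !(!p && !!q)) || r) -> ((r -> u) && t)): β-rule — branch into !(!!(t || !(!p && !!q)) || r)  //  ((r -> u) && t).
      branch 1.1 (add !(!!(t || !(!p && !!q)) || r)):
        !(!!(t || !(!p && !!q)) || r): α-rule — add !!!(t || !(!p && !!q)), !r.
        !!!(t || !(!p && !!q)): drop double negation, giving !(t || !(!p && !!q)).
        !(t || !(!p && !!q)): α-rule — add !t, !!(!p && !!q).
        !!(!p && !!q): α-rule — add !p, !!q.
        !!q: drop double negation, giving q.
        (s || p): β-rule — branch into s  //  p.
          branch 1.1.1 (add s):
            ○ open, literals {p=false, q=true, r=false, s=true, t=false}.
          branch 1.1.2 (add p):
            × closes — contains both p and !p.
      branch 1.2 (add ((r -> u) && t)):
        ((r -> u) && t): α-rule — add (r -> u), t.
        (s || p): β-rule — branch into s  //  p.
          branch 1.2.1 (add s):
            (r -> u): β-rule — branch into !r  //  u.
              branch 1.2.1.1 (add !r):
                ○ open, literals {r=false, s=true, t=true}.
              branch 1.2.1.2 (add u):
                ○ open, literals {s=true, t=true, u=true}.
          branch 1.2.2 (add p):
            (r -> u): β-rule — branch into !r  //  u.
              branch 1.2.2.1 (add !r):
                ○ open, literals {p=true, r=false, t=true}.
              branch 1.2.2.2 (add u):
                ○ open, literals {p=true, t=true, u=true}.
  branch 2 (add !u):
    ((!!(t || !(!p && !!q)) || r) -> ((r -> u) && t)): β-rule — branch into !(!!(t || !(!p && !!q)) || r)  //  ((r -> u) && t).
      branch 2.1 (add !(!!(t || !(!p && !!q)) || r)):
        !(!!(t || !(!p && !!q)) || r): α-rule — add !!!(t || !(!p && !!q)), !r.
        !!!(t || !(!p && !!q)): drop double negation, giving !(t || !(!p && !!q)).
        !(t || !(!p && !!q)): α-rule — add !t, !!(!p && !!q).
        !!(!p && !!q): α-rule — add !p, !!q.
        !!q: drop double negation, giving q.
        ○ open, literals {p=false, q=true, r=false, t=false, u=false}.
      branch 2.2 (add ((r -> u) && t)):
        ((r -> u) && t): α-rule — add (r -> u), t.
        (r -> u): β-rule — branch into !r  //  u.
          branch 2.2.1 (add !r):
            ○ open, literals {r=false, t=true, u=false}.
          branch 2.2.2 (add u):
            × closes — contains both u and !u.
2 branches closed, 7 open.
Each open branch fixes some atoms; the unmentioned ones are free. Counting distinct full assignments: branch {p=false, q=true, r=false, s=true, t=false} (u) contributes 2 new; branch {r=false, s=true, t=true} (u, p, q) contributes 8 new; branch {s=true, t=true, u=true} (r, p, q) contributes 4 new; branch {p=true, r=false, t=true} (u, s, q) contributes 4 new; branch {p=true, t=true, u=true} (r, s, q) contributes 2 new; branch {p=false, q=true, r=false, t=false, u=false} (s) contributes 1 new; branch {r=false, t=true, u=false} (s, p, q) contributes 2 new. Total: 23.

23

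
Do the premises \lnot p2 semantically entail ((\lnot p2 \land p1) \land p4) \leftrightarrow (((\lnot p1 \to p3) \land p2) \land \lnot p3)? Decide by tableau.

No

Initial set: {\lnot p2; \lnot (((\lnot p2 \land p1) \land p4) \leftrightarrow (((\lnot p1 \to p3) \land p2) \land \lnot p3))}.
\lnot (((\lnot p2 \land p1) \land p4) \leftrightarrow (((\lnot p1 \to p3) \land p2) \land \lnot p3)): β-rule — branch into ((\lnot p2 \land p1) \land p4), \lnot (((\lnot p1 \to p3) \land p2) \land \lnot p3)  //  \lnot ((\lnot p2 \land p1) \land p4), (((\lnot p1 \to p3) \land p2) \land \lnot p3).
  branch 1 (add ((\lnot p2 \land p1) \land p4), \lnot (((\lnot p1 \to p3) \land p2) \land \lnot p3)):
    ((\lnot p2 \land p1) \land p4): α-rule — add (\lnot p2 \land p1), p4.
    (\lnot p2 \land p1): α-rule — add \lnot p2, p1.
    \lnot (((\lnot p1 \to p3) \land p2) \land \lnot p3): β-rule — branch into \lnot ((\lnot p1 \to p3) \land p2)  //  \lnot \lnot p3.
      branch 1.1 (add \lnot ((\lnot p1 \to p3) \land p2)):
        \lnot ((\lnot p1 \to p3) \land p2): β-rule — branch into \lnot (\lnot p1 \to p3)  //  \lnot p2.
          branch 1.1.1 (add \lnot (\lnot p1 \to p3)):
            \lnot (\lnot p1 \to p3): α-rule — add \lnot p1, \lnot p3.
            × closes — contains both p1 and \lnot p1.
          branch 1.1.2 (add \lnot p2):
            ○ open, literals {p1=true, p2=false, p4=true}.
      branch 1.2 (add \lnot \lnot p3):
        ○ open, literals {p1=true, p2=false, p3=true, p4=true}.
  branch 2 (add \lnot ((\lnot p2 \land p1) \land p4), (((\lnot p1 \to p3) \land p2) \land \lnot p3)):
    (((\lnot p1 \to p3) \land p2) \land \lnot p3): α-rule — add ((\lnot p1 \to p3) \land p2), \lnot p3.
    ((\lnot p1 \to p3) \land p2): α-rule — add (\lnot p1 \to p3), p2.
    × closes — contains both p2 and \lnot p2.
2 branches closed, 2 open.
An open branch gives a countermodel: p1=true, p2=false, p4=true (unmentioned atoms arbitrary); the premises hold there but the conclusion fails.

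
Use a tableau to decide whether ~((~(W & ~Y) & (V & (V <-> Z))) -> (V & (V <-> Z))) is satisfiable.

Initial set: {~((~(W & ~Y) & (V & (V <-> Z))) -> (V & (V <-> Z)))}.
~((~(W & ~Y) & (V & (V <-> Z))) -> (V & (V <-> Z))): α-rule — add (~(W & ~Y) & (V & (V <-> Z))), ~(V & (V <-> Z)).
(~(W & ~Y) & (V & (V <-> Z))): α-rule — add ~(W & ~Y), (V & (V <-> Z)).
(V & (V <-> Z)): α-rule — add V, (V <-> Z).
~(V & (V <-> Z)): β-rule — branch into ~V  //  ~(V <-> Z).
  branch 1 (add ~V):
    × closes — contains both V and ~V.
  branch 2 (add ~(V <-> Z)):
    ~(W & ~Y): β-rule — branch into ~W  //  ~~Y.
      branch 2.1 (add ~W):
        (V <-> Z): β-rule — branch into V, Z  //  ~V, ~Z.
          branch 2.1.1 (add V, Z):
            ~(V <-> Z): β-rule — branch into V, ~Z  //  ~V, Z.
              branch 2.1.1.1 (add V, ~Z):
                × closes — contains both Z and ~Z.
              branch 2.1.1.2 (add ~V, Z):
                × closes — contains both V and ~V.
          branch 2.1.2 (add ~V, ~Z):
            × closes — contains both V and ~V.
      branch 2.2 (add ~~Y):
        (V <-> Z): β-rule — branch into V, Z  //  ~V, ~Z.
          branch 2.2.1 (add V, Z):
            ~(V <-> Z): β-rule — branch into V, ~Z  //  ~V, Z.
              branch 2.2.1.1 (add V, ~Z):
                × closes — contains both Z and ~Z.
              branch 2.2.1.2 (add ~V, Z):
                × closes — contains both V and ~V.
          branch 2.2.2 (add ~V, ~Z):
            × closes — contains both V and ~V.
All 7 branches close.
Every branch closed; the formula is unsatisfiable.

Unsatisfiable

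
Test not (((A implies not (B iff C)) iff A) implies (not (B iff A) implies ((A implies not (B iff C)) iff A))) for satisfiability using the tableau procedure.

Initial set: {not (((A implies not (B iff C)) iff A) implies (not (B iff A) implies ((A implies not (B iff C)) iff A)))}.
not (((A implies not (B iff C)) iff A) implies (not (B iff A) implies ((A implies not (B iff C)) iff A))): α-rule — add ((A implies not (B iff C)) iff A), not (not (B iff A) implies ((A implies not (B iff C)) iff A)).
not (not (B iff A) implies ((A implies not (B iff C)) iff A)): α-rule — add not (B iff A), not ((A implies not (B iff C)) iff A).
((A implies not (B iff C)) iff A): β-rule — branch into (A implies not (B iff C)), A  //  not (A implies not (B iff C)), not A.
  branch 1 (add (A implies not (B iff C)), A):
    not (B iff A): β-rule — branch into B, not A  //  not B, A.
      branch 1.1 (add B, not A):
        × closes — contains both A and not A.
      branch 1.2 (add not B, A):
        not ((A implies not (B iff C)) iff A): β-rule — branch into (A implies not (B iff C)), not A  //  not (A implies not (B iff C)), A.
          branch 1.2.1 (add (A implies not (B iff C)), not A):
            × closes — contains both A and not A.
          branch 1.2.2 (add not (A implies not (B iff C)), A):
            not (A implies not (B iff C)): α-rule — add A, not not (B iff C).
            (A implies not (B iff C)): β-rule — branch into not A  //  not (B iff C).
              branch 1.2.2.1 (add not A):
                × closes — contains both A and not A.
              branch 1.2.2.2 (add not (B iff C)):
                not not (B iff C): β-rule — branch into B, C  //  not B, not C.
                  branch 1.2.2.2.1 (add B, C):
                    × closes — contains both B and not B.
                  branch 1.2.2.2.2 (add not B, not C):
                    not (B iff C): β-rule — branch into B, not C  //  not B, C.
                      branch 1.2.2.2.2.1 (add B, not C):
                        × closes — contains both B and not B.
                      branch 1.2.2.2.2.2 (add not B, C):
                        × closes — contains both C and not C.
  branch 2 (add not (A implies not (B iff C)), not A):
    not (A implies not (B iff C)): α-rule — add A, not not (B iff C).
    × closes — contains both A and not A.
All 7 branches close.
Every branch closed; the formula is unsatisfiable.

Unsatisfiable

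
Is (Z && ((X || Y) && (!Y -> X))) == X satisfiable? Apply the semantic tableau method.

Satisfiable

Initial set: {((Z && ((X || Y) && (!Y -> X))) == X)}.
((Z && ((X || Y) && (!Y -> X))) == X): β-rule — branch into (Z && ((X || Y) && (!Y -> X))), X  //  !(Z && ((X || Y) && (!Y -> X))), !X.
  branch 1 (add (Z && ((X || Y) && (!Y -> X))), X):
    (Z && ((X || Y) && (!Y -> X))): α-rule — add Z, ((X || Y) && (!Y -> X)).
    ((X || Y) && (!Y -> X)): α-rule — add (X || Y), (!Y -> X).
    (X || Y): β-rule — branch into X  //  Y.
      branch 1.1 (add X):
        (!Y -> X): β-rule — branch into !!Y  //  X.
          branch 1.1.1 (add !!Y):
            ○ open, literals {X=T, Y=T, Z=T}.
          branch 1.1.2 (add X):
            ○ open, literals {X=T, Z=T}.
      branch 1.2 (add Y):
        (!Y -> X): β-rule — branch into !!Y  //  X.
          branch 1.2.1 (add !!Y):
            ○ open, literals {X=T, Y=T, Z=T}.
          branch 1.2.2 (add X):
            ○ open, literals {X=T, Y=T, Z=T}.
  branch 2 (add !(Z && ((X || Y) && (!Y -> X))), !X):
    !(Z && ((X || Y) && (!Y -> X))): β-rule — branch into !Z  //  !((X || Y) && (!Y -> X)).
      branch 2.1 (add !Z):
        ○ open, literals {X=F, Z=F}.
      branch 2.2 (add !((X || Y) && (!Y -> X))):
        !((X || Y) && (!Y -> X)): β-rule — branch into !(X || Y)  //  !(!Y -> X).
          branch 2.2.1 (add !(X || Y)):
            !(X || Y): α-rule — add !X, !Y.
            ○ open, literals {X=F, Y=F}.
          branch 2.2.2 (add !(!Y -> X)):
            !(!Y -> X): α-rule — add !Y, !X.
            ○ open, literals {X=F, Y=F}.
0 branches closed, 7 open.
An open branch gives a satisfying assignment: X=T, Y=T, Z=T.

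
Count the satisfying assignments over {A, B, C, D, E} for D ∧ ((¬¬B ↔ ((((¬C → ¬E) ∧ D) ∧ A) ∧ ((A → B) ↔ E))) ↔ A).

Initial set: {T (D ∧ ((¬¬B ↔ ((((¬C → ¬E) ∧ D) ∧ A) ∧ ((A → B) ↔ E))) ↔ A))}.
T (D ∧ ((¬¬B ↔ ((((¬C → ¬E) ∧ D) ∧ A) ∧ ((A → B) ↔ E))) ↔ A)): α-rule — add T D, T ((¬¬B ↔ ((((¬C → ¬E) ∧ D) ∧ A) ∧ ((A → B) ↔ E))) ↔ A).
T ((¬¬B ↔ ((((¬C → ¬E) ∧ D) ∧ A) ∧ ((A → B) ↔ E))) ↔ A): β-rule — branch into T (¬¬B ↔ ((((¬C → ¬E) ∧ D) ∧ A) ∧ ((A → B) ↔ E))), T A  //  F (¬¬B ↔ ((((¬C → ¬E) ∧ D) ∧ A) ∧ ((A → B) ↔ E))), F A.
  branch 1 (add T (¬¬B ↔ ((((¬C → ¬E) ∧ D) ∧ A) ∧ ((A → B) ↔ E))), T A):
    T (¬¬B ↔ ((((¬C → ¬E) ∧ D) ∧ A) ∧ ((A → B) ↔ E))): β-rule — branch into T ¬¬B, T ((((¬C → ¬E) ∧ D) ∧ A) ∧ ((A → B) ↔ E))  //  F ¬¬B, F ((((¬C → ¬E) ∧ D) ∧ A) ∧ ((A → B) ↔ E)).
      branch 1.1 (add T ¬¬B, T ((((¬C → ¬E) ∧ D) ∧ A) ∧ ((A → B) ↔ E))):
        T ¬¬B: drop double negation, giving T B.
        T ((((¬C → ¬E) ∧ D) ∧ A) ∧ ((A → B) ↔ E)): α-rule — add T (((¬C → ¬E) ∧ D) ∧ A), T ((A → B) ↔ E).
        T (((¬C → ¬E) ∧ D) ∧ A): α-rule — add T ((¬C → ¬E) ∧ D), T A.
        T ((¬C → ¬E) ∧ D): α-rule — add T (¬C → ¬E), T D.
        T ((A → B) ↔ E): β-rule — branch into T (A → B), T E  //  F (A → B), F E.
          branch 1.1.1 (add T (A → B), T E):
            T (¬C → ¬E): β-rule — branch into F ¬C  //  T ¬E.
              branch 1.1.1.1 (add F ¬C):
                T (A → B): β-rule — branch into F A  //  T B.
                  branch 1.1.1.1.1 (add F A):
                    × closes — contains both A and ¬A.
                  branch 1.1.1.1.2 (add T B):
                    ○ open, literals {A=T, B=T, C=T, D=T, E=T}.
              branch 1.1.1.2 (add T ¬E):
                × closes — contains both E and ¬E.
          branch 1.1.2 (add F (A → B), F E):
            F (A → B): α-rule — add T A, F B.
            × closes — contains both B and ¬B.
      branch 1.2 (add F ¬¬B, F ((((¬C → ¬E) ∧ D) ∧ A) ∧ ((A → B) ↔ E))):
        F ¬¬B: drop double negation, giving F B.
        F ((((¬C → ¬E) ∧ D) ∧ A) ∧ ((A → B) ↔ E)): β-rule — branch into F (((¬C → ¬E) ∧ D) ∧ A)  //  F ((A → B) ↔ E).
          branch 1.2.1 (add F (((¬C → ¬E) ∧ D) ∧ A)):
            F (((¬C → ¬E) ∧ D) ∧ A): β-rule — branch into F ((¬C → ¬E) ∧ D)  //  F A.
              branch 1.2.1.1 (add F ((¬C → ¬E) ∧ D)):
                F ((¬C → ¬E) ∧ D): β-rule — branch into F (¬C → ¬E)  //  F D.
                  branch 1.2.1.1.1 (add F (¬C → ¬E)):
                    F (¬C → ¬E): α-rule — add T ¬C, F ¬E.
                    ○ open, literals {A=T, B=F, C=F, D=T, E=T}.
                  branch 1.2.1.1.2 (add F D):
                    × closes — contains both D and ¬D.
              branch 1.2.1.2 (add F A):
                × closes — contains both A and ¬A.
          branch 1.2.2 (add F ((A → B) ↔ E)):
            F ((A → B) ↔ E): β-rule — branch into T (A → B), F E  //  F (A → B), T E.
              branch 1.2.2.1 (add T (A → B), F E):
                T (A → B): β-rule — branch into F A  //  T B.
                  branch 1.2.2.1.1 (add F A):
                    × closes — contains both A and ¬A.
                  branch 1.2.2.1.2 (add T B):
                    × closes — contains both B and ¬B.
              branch 1.2.2.2 (add F (A → B), T E):
                F (A → B): α-rule — add T A, F B.
                ○ open, literals {A=T, B=F, D=T, E=T}.
  branch 2 (add F (¬¬B ↔ ((((¬C → ¬E) ∧ D) ∧ A) ∧ ((A → B) ↔ E))), F A):
    F (¬¬B ↔ ((((¬C → ¬E) ∧ D) ∧ A) ∧ ((A → B) ↔ E))): β-rule — branch into T ¬¬B, F ((((¬C → ¬E) ∧ D) ∧ A) ∧ ((A → B) ↔ E))  //  F ¬¬B, T ((((¬C → ¬E) ∧ D) ∧ A) ∧ ((A → B) ↔ E)).
      branch 2.1 (add T ¬¬B, F ((((¬C → ¬E) ∧ D) ∧ A) ∧ ((A → B) ↔ E))):
        T ¬¬B: drop double negation, giving T B.
        F ((((¬C → ¬E) ∧ D) ∧ A) ∧ ((A → B) ↔ E)): β-rule — branch into F (((¬C → ¬E) ∧ D) ∧ A)  //  F ((A → B) ↔ E).
          branch 2.1.1 (add F (((¬C → ¬E) ∧ D) ∧ A)):
            F (((¬C → ¬E) ∧ D) ∧ A): β-rule — branch into F ((¬C → ¬E) ∧ D)  //  F A.
              branch 2.1.1.1 (add F ((¬C → ¬E) ∧ D)):
                F ((¬C → ¬E) ∧ D): β-rule — branch into F (¬C → ¬E)  //  F D.
                  branch 2.1.1.1.1 (add F (¬C → ¬E)):
                    F (¬C → ¬E): α-rule — add T ¬C, F ¬E.
                    ○ open, literals {A=F, B=T, C=F, D=T, E=T}.
                  branch 2.1.1.1.2 (add F D):
                    × closes — contains both D and ¬D.
              branch 2.1.1.2 (add F A):
                ○ open, literals {A=F, B=T, D=T}.
          branch 2.1.2 (add F ((A → B) ↔ E)):
            F ((A → B) ↔ E): β-rule — branch into T (A → B), F E  //  F (A → B), T E.
              branch 2.1.2.1 (add T (A → B), F E):
                T (A → B): β-rule — branch into F A  //  T B.
                  branch 2.1.2.1.1 (add F A):
                    ○ open, literals {A=F, B=T, D=T, E=F}.
                  branch 2.1.2.1.2 (add T B):
                    ○ open, literals {A=F, B=T, D=T, E=F}.
              branch 2.1.2.2 (add F (A → B), T E):
                F (A → B): α-rule — add T A, F B.
                × closes — contains both A and ¬A.
      branch 2.2 (add F ¬¬B, T ((((¬C → ¬E) ∧ D) ∧ A) ∧ ((A → B) ↔ E))):
        F ¬¬B: drop double negation, giving F B.
        T ((((¬C → ¬E) ∧ D) ∧ A) ∧ ((A → B) ↔ E)): α-rule — add T (((¬C → ¬E) ∧ D) ∧ A), T ((A → B) ↔ E).
        T (((¬C → ¬E) ∧ D) ∧ A): α-rule — add T ((¬C → ¬E) ∧ D), T A.
        × closes — contains both A and ¬A.
10 branches closed, 7 open.
Each open branch fixes some atoms; the unmentioned ones are free. Counting distinct full assignments: branch {A=T, B=T, C=T, D=T, E=T} (none free) contributes 1 new; branch {A=T, B=F, C=F, D=T, E=T} (none free) contributes 1 new; branch {A=T, B=F, D=T, E=T} (C) contributes 1 new; branch {A=F, B=T, C=F, D=T, E=T} (none free) contributes 1 new; branch {A=F, B=T, D=T} (C, E) contributes 3 new; branch {A=F, B=T, D=T, E=F} (C) contributes 0 new; branch {A=F, B=T, D=T, E=F} (C) contributes 0 new. Total: 7.

7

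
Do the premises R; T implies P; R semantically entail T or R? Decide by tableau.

Yes

Initial set: {R; (T implies P); R; not (T or R)}.
not (T or R): α-rule — add not T, not R.
× closes — contains both R and not R.
All 1 branch closes.
Every branch closed, so the premises entail the conclusion.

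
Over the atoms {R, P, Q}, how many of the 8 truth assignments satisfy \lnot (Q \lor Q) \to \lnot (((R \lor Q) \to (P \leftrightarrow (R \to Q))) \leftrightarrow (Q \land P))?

Initial set: {(\lnot (Q \lor Q) \to \lnot (((R \lor Q) \to (P \leftrightarrow (R \to Q))) \leftrightarrow (Q \land P)))}.
(\lnot (Q \lor Q) \to \lnot (((R \lor Q) \to (P \leftrightarrow (R \to Q))) \leftrightarrow (Q \land P))): β-rule — branch into \lnot \lnot (Q \lor Q)  //  \lnot (((R \lor Q) \to (P \leftrightarrow (R \to Q))) \leftrightarrow (Q \land P)).
  branch 1 (add \lnot \lnot (Q \lor Q)):
    \lnot \lnot (Q \lor Q): β-rule — branch into Q  //  Q.
      branch 1.1 (add Q):
        ○ open, literals {Q=true}.
      branch 1.2 (add Q):
        ○ open, literals {Q=true}.
  branch 2 (add \lnot (((R \lor Q) \to (P \leftrightarrow (R \to Q))) \leftrightarrow (Q \land P))):
    \lnot (((R \lor Q) \to (P \leftrightarrow (R \to Q))) \leftrightarrow (Q \land P)): β-rule — branch into ((R \lor Q) \to (P \leftrightarrow (R \to Q))), \lnot (Q \land P)  //  \lnot ((R \lor Q) \to (P \leftrightarrow (R \to Q))), (Q \land P).
      branch 2.1 (add ((R \lor Q) \to (P \leftrightarrow (R \to Q))), \lnot (Q \land P)):
        ((R \lor Q) \to (P \leftrightarrow (R \to Q))): β-rule — branch into \lnot (R \lor Q)  //  (P \leftrightarrow (R \to Q)).
          branch 2.1.1 (add \lnot (R \lor Q)):
            \lnot (R \lor Q): α-rule — add \lnot R, \lnot Q.
            \lnot (Q \land P): β-rule — branch into \lnot Q  //  \lnot P.
              branch 2.1.1.1 (add \lnot Q):
                ○ open, literals {Q=false, R=false}.
              branch 2.1.1.2 (add \lnot P):
                ○ open, literals {P=false, Q=false, R=false}.
          branch 2.1.2 (add (P \leftrightarrow (R \to Q))):
            \lnot (Q \land P): β-rule — branch into \lnot Q  //  \lnot P.
              branch 2.1.2.1 (add \lnot Q):
                (P \leftrightarrow (R \to Q)): β-rule — branch into P, (R \to Q)  //  \lnot P, \lnot (R \to Q).
                  branch 2.1.2.1.1 (add P, (R \to Q)):
                    (R \to Q): β-rule — branch into \lnot R  //  Q.
                      branch 2.1.2.1.1.1 (add \lnot R):
                        ○ open, literals {P=true, Q=false, R=false}.
                      branch 2.1.2.1.1.2 (add Q):
                        × closes — contains both Q and \lnot Q.
                  branch 2.1.2.1.2 (add \lnot P, \lnot (R \to Q)):
                    \lnot (R \to Q): α-rule — add R, \lnot Q.
                    ○ open, literals {P=false, Q=false, R=true}.
              branch 2.1.2.2 (add \lnot P):
                (P \leftrightarrow (R \to Q)): β-rule — branch into P, (R \to Q)  //  \lnot P, \lnot (R \to Q).
                  branch 2.1.2.2.1 (add P, (R \to Q)):
                    × closes — contains both P and \lnot P.
                  branch 2.1.2.2.2 (add \lnot P, \lnot (R \to Q)):
                    \lnot (R \to Q): α-rule — add R, \lnot Q.
                    ○ open, literals {P=false, Q=false, R=true}.
      branch 2.2 (add \lnot ((R \lor Q) \to (P \leftrightarrow (R \to Q))), (Q \land P)):
        \lnot ((R \lor Q) \to (P \leftrightarrow (R \to Q))): α-rule — add (R \lor Q), \lnot (P \leftrightarrow (R \to Q)).
        (Q \land P): α-rule — add Q, P.
        (R \lor Q): β-rule — branch into R  //  Q.
          branch 2.2.1 (add R):
            \lnot (P \leftrightarrow (R \to Q)): β-rule — branch into P, \lnot (R \to Q)  //  \lnot P, (R \to Q).
              branch 2.2.1.1 (add P, \lnot (R \to Q)):
                \lnot (R \to Q): α-rule — add R, \lnot Q.
                × closes — contains both Q and \lnot Q.
              branch 2.2.1.2 (add \lnot P, (R \to Q)):
                × closes — contains both P and \lnot P.
          branch 2.2.2 (add Q):
            \lnot (P \leftrightarrow (R \to Q)): β-rule — branch into P, \lnot (R \to Q)  //  \lnot P, (R \to Q).
              branch 2.2.2.1 (add P, \lnot (R \to Q)):
                \lnot (R \to Q): α-rule — add R, \lnot Q.
                × closes — contains both Q and \lnot Q.
              branch 2.2.2.2 (add \lnot P, (R \to Q)):
                × closes — contains both P and \lnot P.
6 branches closed, 7 open.
Each open branch fixes some atoms; the unmentioned ones are free. Counting distinct full assignments: branch {Q=true} (R, P) contributes 4 new; branch {Q=true} (R, P) contributes 0 new; branch {Q=false, R=false} (P) contributes 2 new; branch {P=false, Q=false, R=false} (none free) contributes 0 new; branch {P=true, Q=false, R=false} (none free) contributes 0 new; branch {P=false, Q=false, R=true} (none free) contributes 1 new; branch {P=false, Q=false, R=true} (none free) contributes 0 new. Total: 7.

7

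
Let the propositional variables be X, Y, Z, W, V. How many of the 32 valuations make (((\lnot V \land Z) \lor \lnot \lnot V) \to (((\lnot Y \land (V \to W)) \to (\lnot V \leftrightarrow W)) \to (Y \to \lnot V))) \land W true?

Initial set: {((((\lnot V \land Z) \lor \lnot \lnot V) \to (((\lnot Y \land (V \to W)) \to (\lnot V \leftrightarrow W)) \to (Y \to \lnot V))) \land W)}.
((((\lnot V \land Z) \lor \lnot \lnot V) \to (((\lnot Y \land (V \to W)) \to (\lnot V \leftrightarrow W)) \to (Y \to \lnot V))) \land W): α-rule — add (((\lnot V \land Z) \lor \lnot \lnot V) \to (((\lnot Y \land (V \to W)) \to (\lnot V \leftrightarrow W)) \to (Y \to \lnot V))), W.
(((\lnot V \land Z) \lor \lnot \lnot V) \to (((\lnot Y \land (V \to W)) \to (\lnot V \leftrightarrow W)) \to (Y \to \lnot V))): β-rule — branch into \lnot ((\lnot V \land Z) \lor \lnot \lnot V)  //  (((\lnot Y \land (V \to W)) \to (\lnot V \leftrightarrow W)) \to (Y \to \lnot V)).
  branch 1 (add \lnot ((\lnot V \land Z) \lor \lnot \lnot V)):
    \lnot ((\lnot V \land Z) \lor \lnot \lnot V): α-rule — add \lnot (\lnot V \land Z), \lnot \lnot \lnot V.
    \lnot \lnot \lnot V: drop double negation, giving \lnot V.
    \lnot (\lnot V \land Z): β-rule — branch into \lnot \lnot V  //  \lnot Z.
      branch 1.1 (add \lnot \lnot V):
        × closes — contains both V and \lnot V.
      branch 1.2 (add \lnot Z):
        ○ open, literals {V=0, W=1, Z=0}.
  branch 2 (add (((\lnot Y \land (V \to W)) \to (\lnot V \leftrightarrow W)) \to (Y \to \lnot V))):
    (((\lnot Y \land (V \to W)) \to (\lnot V \leftrightarrow W)) \to (Y \to \lnot V)): β-rule — branch into \lnot ((\lnot Y \land (V \to W)) \to (\lnot V \leftrightarrow W))  //  (Y \to \lnot V).
      branch 2.1 (add \lnot ((\lnot Y \land (V \to W)) \to (\lnot V \leftrightarrow W))):
        \lnot ((\lnot Y \land (V \to W)) \to (\lnot V \leftrightarrow W)): α-rule — add (\lnot Y \land (V \to W)), \lnot (\lnot V \leftrightarrow W).
        (\lnot Y \land (V \to W)): α-rule — add \lnot Y, (V \to W).
        \lnot (\lnot V \leftrightarrow W): β-rule — branch into \lnot V, \lnot W  //  \lnot \lnot V, W.
          branch 2.1.1 (add \lnot V, \lnot W):
            × closes — contains both W and \lnot W.
          branch 2.1.2 (add \lnot \lnot V, W):
            (V \to W): β-rule — branch into \lnot V  //  W.
              branch 2.1.2.1 (add \lnot V):
                × closes — contains both V and \lnot V.
              branch 2.1.2.2 (add W):
                ○ open, literals {V=1, W=1, Y=0}.
      branch 2.2 (add (Y \to \lnot V)):
        (Y \to \lnot V): β-rule — branch into \lnot Y  //  \lnot V.
          branch 2.2.1 (add \lnot Y):
            ○ open, literals {W=1, Y=0}.
          branch 2.2.2 (add \lnot V):
            ○ open, literals {V=0, W=1}.
3 branches closed, 4 open.
Each open branch fixes some atoms; the unmentioned ones are free. Counting distinct full assignments: branch {V=0, W=1, Z=0} (X, Y) contributes 4 new; branch {V=1, W=1, Y=0} (X, Z) contributes 4 new; branch {W=1, Y=0} (X, Z, V) contributes 2 new; branch {V=0, W=1} (X, Y, Z) contributes 2 new. Total: 12.

12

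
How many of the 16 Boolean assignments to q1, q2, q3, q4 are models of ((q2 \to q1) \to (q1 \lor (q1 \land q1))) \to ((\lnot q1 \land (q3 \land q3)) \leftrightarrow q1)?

Initial set: {(((q2 \to q1) \to (q1 \lor (q1 \land q1))) \to ((\lnot q1 \land (q3 \land q3)) \leftrightarrow q1))}.
(((q2 \to q1) \to (q1 \lor (q1 \land q1))) \to ((\lnot q1 \land (q3 \land q3)) \leftrightarrow q1)): β-rule — branch into \lnot ((q2 \to q1) \to (q1 \lor (q1 \land q1)))  //  ((\lnot q1 \land (q3 \land q3)) \leftrightarrow q1).
  branch 1 (add \lnot ((q2 \to q1) \to (q1 \lor (q1 \land q1)))):
    \lnot ((q2 \to q1) \to (q1 \lor (q1 \land q1))): α-rule — add (q2 \to q1), \lnot (q1 \lor (q1 \land q1)).
    \lnot (q1 \lor (q1 \land q1)): α-rule — add \lnot q1, \lnot (q1 \land q1).
    (q2 \to q1): β-rule — branch into \lnot q2  //  q1.
      branch 1.1 (add \lnot q2):
        \lnot (q1 \land q1): β-rule — branch into \lnot q1  //  \lnot q1.
          branch 1.1.1 (add \lnot q1):
            ○ open, literals {q1=false, q2=false}.
          branch 1.1.2 (add \lnot q1):
            ○ open, literals {q1=false, q2=false}.
      branch 1.2 (add q1):
        × closes — contains both q1 and \lnot q1.
  branch 2 (add ((\lnot q1 \land (q3 \land q3)) \leftrightarrow q1)):
    ((\lnot q1 \land (q3 \land q3)) \leftrightarrow q1): β-rule — branch into (\lnot q1 \land (q3 \land q3)), q1  //  \lnot (\lnot q1 \land (q3 \land q3)), \lnot q1.
      branch 2.1 (add (\lnot q1 \land (q3 \land q3)), q1):
        (\lnot q1 \land (q3 \land q3)): α-rule — add \lnot q1, (q3 \land q3).
        × closes — contains both q1 and \lnot q1.
      branch 2.2 (add \lnot (\lnot q1 \land (q3 \land q3)), \lnot q1):
        \lnot (\lnot q1 \land (q3 \land q3)): β-rule — branch into \lnot \lnot q1  //  \lnot (q3 \land q3).
          branch 2.2.1 (add \lnot \lnot q1):
            × closes — contains both q1 and \lnot q1.
          branch 2.2.2 (add \lnot (q3 \land q3)):
            \lnot (q3 \land q3): β-rule — branch into \lnot q3  //  \lnot q3.
              branch 2.2.2.1 (add \lnot q3):
                ○ open, literals {q1=false, q3=false}.
              branch 2.2.2.2 (add \lnot q3):
                ○ open, literals {q1=false, q3=false}.
3 branches closed, 4 open.
Each open branch fixes some atoms; the unmentioned ones are free. Counting distinct full assignments: branch {q1=false, q2=false} (q3, q4) contributes 4 new; branch {q1=false, q2=false} (q3, q4) contributes 0 new; branch {q1=false, q3=false} (q2, q4) contributes 2 new; branch {q1=false, q3=false} (q2, q4) contributes 0 new. Total: 6.

6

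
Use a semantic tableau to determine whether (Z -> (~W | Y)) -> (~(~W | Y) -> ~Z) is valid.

Valid

Assume the negation and expand:
Initial set: {~((Z -> (~W | Y)) -> (~(~W | Y) -> ~Z))}.
~((Z -> (~W | Y)) -> (~(~W | Y) -> ~Z)): α-rule — add (Z -> (~W | Y)), ~(~(~W | Y) -> ~Z).
~(~(~W | Y) -> ~Z): α-rule — add ~(~W | Y), ~~Z.
~(~W | Y): α-rule — add ~~W, ~Y.
(Z -> (~W | Y)): β-rule — branch into ~Z  //  (~W | Y).
  branch 1 (add ~Z):
    × closes — contains both Z and ~Z.
  branch 2 (add (~W | Y)):
    (~W | Y): β-rule — branch into ~W  //  Y.
      branch 2.1 (add ~W):
        × closes — contains both W and ~W.
      branch 2.2 (add Y):
        × closes — contains both Y and ~Y.
All 3 branches close.
Every branch closed, so the negation is unsatisfiable and the formula is valid.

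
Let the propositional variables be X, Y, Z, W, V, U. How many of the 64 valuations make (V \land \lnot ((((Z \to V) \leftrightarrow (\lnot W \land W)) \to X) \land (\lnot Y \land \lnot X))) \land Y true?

16

Initial set: {((V \land \lnot ((((Z \to V) \leftrightarrow (\lnot W \land W)) \to X) \land (\lnot Y \land \lnot X))) \land Y)}.
((V \land \lnot ((((Z \to V) \leftrightarrow (\lnot W \land W)) \to X) \land (\lnot Y \land \lnot X))) \land Y): α-rule — add (V \land \lnot ((((Z \to V) \leftrightarrow (\lnot W \land W)) \to X) \land (\lnot Y \land \lnot X))), Y.
(V \land \lnot ((((Z \to V) \leftrightarrow (\lnot W \land W)) \to X) \land (\lnot Y \land \lnot X))): α-rule — add V, \lnot ((((Z \to V) \leftrightarrow (\lnot W \land W)) \to X) \land (\lnot Y \land \lnot X)).
\lnot ((((Z \to V) \leftrightarrow (\lnot W \land W)) \to X) \land (\lnot Y \land \lnot X)): β-rule — branch into \lnot (((Z \to V) \leftrightarrow (\lnot W \land W)) \to X)  //  \lnot (\lnot Y \land \lnot X).
  branch 1 (add \lnot (((Z \to V) \leftrightarrow (\lnot W \land W)) \to X)):
    \lnot (((Z \to V) \leftrightarrow (\lnot W \land W)) \to X): α-rule — add ((Z \to V) \leftrightarrow (\lnot W \land W)), \lnot X.
    ((Z \to V) \leftrightarrow (\lnot W \land W)): β-rule — branch into (Z \to V), (\lnot W \land W)  //  \lnot (Z \to V), \lnot (\lnot W \land W).
      branch 1.1 (add (Z \to V), (\lnot W \land W)):
        (\lnot W \land W): α-rule — add \lnot W, W.
        × closes — contains both W and \lnot W.
      branch 1.2 (add \lnot (Z \to V), \lnot (\lnot W \land W)):
        \lnot (Z \to V): α-rule — add Z, \lnot V.
        × closes — contains both V and \lnot V.
  branch 2 (add \lnot (\lnot Y \land \lnot X)):
    \lnot (\lnot Y \land \lnot X): β-rule — branch into \lnot \lnot Y  //  \lnot \lnot X.
      branch 2.1 (add \lnot \lnot Y):
        ○ open, literals {V=T, Y=T}.
      branch 2.2 (add \lnot \lnot X):
        ○ open, literals {V=T, X=T, Y=T}.
2 branches closed, 2 open.
Each open branch fixes some atoms; the unmentioned ones are free. Counting distinct full assignments: branch {V=T, Y=T} (X, Z, W, U) contributes 16 new; branch {V=T, X=T, Y=T} (Z, W, U) contributes 0 new. Total: 16.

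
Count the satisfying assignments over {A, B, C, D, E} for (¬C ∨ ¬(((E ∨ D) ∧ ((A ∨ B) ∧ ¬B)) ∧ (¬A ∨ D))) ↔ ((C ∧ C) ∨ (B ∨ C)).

22

Initial set: {((¬C ∨ ¬(((E ∨ D) ∧ ((A ∨ B) ∧ ¬B)) ∧ (¬A ∨ D))) ↔ ((C ∧ C) ∨ (B ∨ C)))}.
((¬C ∨ ¬(((E ∨ D) ∧ ((A ∨ B) ∧ ¬B)) ∧ (¬A ∨ D))) ↔ ((C ∧ C) ∨ (B ∨ C))): β-rule — branch into (¬C ∨ ¬(((E ∨ D) ∧ ((A ∨ B) ∧ ¬B)) ∧ (¬A ∨ D))), ((C ∧ C) ∨ (B ∨ C))  //  ¬(¬C ∨ ¬(((E ∨ D) ∧ ((A ∨ B) ∧ ¬B)) ∧ (¬A ∨ D))), ¬((C ∧ C) ∨ (B ∨ C)).
  branch 1 (add (¬C ∨ ¬(((E ∨ D) ∧ ((A ∨ B) ∧ ¬B)) ∧ (¬A ∨ D))), ((C ∧ C) ∨ (B ∨ C))):
    (¬C ∨ ¬(((E ∨ D) ∧ ((A ∨ B) ∧ ¬B)) ∧ (¬A ∨ D))): β-rule — branch into ¬C  //  ¬(((E ∨ D) ∧ ((A ∨ B) ∧ ¬B)) ∧ (¬A ∨ D)).
      branch 1.1 (add ¬C):
        ((C ∧ C) ∨ (B ∨ C)): β-rule — branch into (C ∧ C)  //  (B ∨ C).
          branch 1.1.1 (add (C ∧ C)):
            (C ∧ C): α-rule — add C, C.
            × closes — contains both C and ¬C.
          branch 1.1.2 (add (B ∨ C)):
            (B ∨ C): β-rule — branch into B  //  C.
              branch 1.1.2.1 (add B):
                ○ open, literals {B=T, C=F}.
              branch 1.1.2.2 (add C):
                × closes — contains both C and ¬C.
      branch 1.2 (add ¬(((E ∨ D) ∧ ((A ∨ B) ∧ ¬B)) ∧ (¬A ∨ D))):
        ((C ∧ C) ∨ (B ∨ C)): β-rule — branch into (C ∧ C)  //  (B ∨ C).
          branch 1.2.1 (add (C ∧ C)):
            (C ∧ C): α-rule — add C, C.
            ¬(((E ∨ D) ∧ ((A ∨ B) ∧ ¬B)) ∧ (¬A ∨ D)): β-rule — branch into ¬((E ∨ D) ∧ ((A ∨ B) ∧ ¬B))  //  ¬(¬A ∨ D).
              branch 1.2.1.1 (add ¬((E ∨ D) ∧ ((A ∨ B) ∧ ¬B))):
                ¬((E ∨ D) ∧ ((A ∨ B) ∧ ¬B)): β-rule — branch into ¬(E ∨ D)  //  ¬((A ∨ B) ∧ ¬B).
                  branch 1.2.1.1.1 (add ¬(E ∨ D)):
                    ¬(E ∨ D): α-rule — add ¬E, ¬D.
                    ○ open, literals {C=T, D=F, E=F}.
                  branch 1.2.1.1.2 (add ¬((A ∨ B) ∧ ¬B)):
                    ¬((A ∨ B) ∧ ¬B): β-rule — branch into ¬(A ∨ B)  //  ¬¬B.
                      branch 1.2.1.1.2.1 (add ¬(A ∨ B)):
                        ¬(A ∨ B): α-rule — add ¬A, ¬B.
                        ○ open, literals {A=F, B=F, C=T}.
                      branch 1.2.1.1.2.2 (add ¬¬B):
                        ○ open, literals {B=T, C=T}.
              branch 1.2.1.2 (add ¬(¬A ∨ D)):
                ¬(¬A ∨ D): α-rule — add ¬¬A, ¬D.
                ○ open, literals {A=T, C=T, D=F}.
          branch 1.2.2 (add (B ∨ C)):
            ¬(((E ∨ D) ∧ ((A ∨ B) ∧ ¬B)) ∧ (¬A ∨ D)): β-rule — branch into ¬((E ∨ D) ∧ ((A ∨ B) ∧ ¬B))  //  ¬(¬A ∨ D).
              branch 1.2.2.1 (add ¬((E ∨ D) ∧ ((A ∨ B) ∧ ¬B))):
                (B ∨ C): β-rule — branch into B  //  C.
                  branch 1.2.2.1.1 (add B):
                    ¬((E ∨ D) ∧ ((A ∨ B) ∧ ¬B)): β-rule — branch into ¬(E ∨ D)  //  ¬((A ∨ B) ∧ ¬B).
                      branch 1.2.2.1.1.1 (add ¬(E ∨ D)):
                        ¬(E ∨ D): α-rule — add ¬E, ¬D.
                        ○ open, literals {B=T, D=F, E=F}.
                      branch 1.2.2.1.1.2 (add ¬((A ∨ B) ∧ ¬B)):
                        ¬((A ∨ B) ∧ ¬B): β-rule — branch into ¬(A ∨ B)  //  ¬¬B.
                          branch 1.2.2.1.1.2.1 (add ¬(A ∨ B)):
                            ¬(A ∨ B): α-rule — add ¬A, ¬B.
                            × closes — contains both B and ¬B.
                          branch 1.2.2.1.1.2.2 (add ¬¬B):
                            ○ open, literals {B=T}.
                  branch 1.2.2.1.2 (add C):
                    ¬((E ∨ D) ∧ ((A ∨ B) ∧ ¬B)): β-rule — branch into ¬(E ∨ D)  //  ¬((A ∨ B) ∧ ¬B).
                      branch 1.2.2.1.2.1 (add ¬(E ∨ D)):
                        ¬(E ∨ D): α-rule — add ¬E, ¬D.
                        ○ open, literals {C=T, D=F, E=F}.
                      branch 1.2.2.1.2.2 (add ¬((A ∨ B) ∧ ¬B)):
                        ¬((A ∨ B) ∧ ¬B): β-rule — branch into ¬(A ∨ B)  //  ¬¬B.
                          branch 1.2.2.1.2.2.1 (add ¬(A ∨ B)):
                            ¬(A ∨ B): α-rule — add ¬A, ¬B.
                            ○ open, literals {A=F, B=F, C=T}.
                          branch 1.2.2.1.2.2.2 (add ¬¬B):
                            ○ open, literals {B=T, C=T}.
              branch 1.2.2.2 (add ¬(¬A ∨ D)):
                ¬(¬A ∨ D): α-rule — add ¬¬A, ¬D.
                (B ∨ C): β-rule — branch into B  //  C.
                  branch 1.2.2.2.1 (add B):
                    ○ open, literals {A=T, B=T, D=F}.
                  branch 1.2.2.2.2 (add C):
                    ○ open, literals {A=T, C=T, D=F}.
  branch 2 (add ¬(¬C ∨ ¬(((E ∨ D) ∧ ((A ∨ B) ∧ ¬B)) ∧ (¬A ∨ D))), ¬((C ∧ C) ∨ (B ∨ C))):
    ¬(¬C ∨ ¬(((E ∨ D) ∧ ((A ∨ B) ∧ ¬B)) ∧ (¬A ∨ D))): α-rule — add ¬¬C, ¬¬(((E ∨ D) ∧ ((A ∨ B) ∧ ¬B)) ∧ (¬A ∨ D)).
    ¬((C ∧ C) ∨ (B ∨ C)): α-rule — add ¬(C ∧ C), ¬(B ∨ C).
    ¬¬(((E ∨ D) ∧ ((A ∨ B) ∧ ¬B)) ∧ (¬A ∨ D)): α-rule — add ((E ∨ D) ∧ ((A ∨ B) ∧ ¬B)), (¬A ∨ D).
    ¬(B ∨ C): α-rule — add ¬B, ¬C.
    × closes — contains both C and ¬C.
4 branches closed, 12 open.
Each open branch fixes some atoms; the unmentioned ones are free. Counting distinct full assignments: branch {B=T, C=F} (A, D, E) contributes 8 new; branch {C=T, D=F, E=F} (A, B) contributes 4 new; branch {A=F, B=F, C=T} (D, E) contributes 3 new; branch {B=T, C=T} (A, D, E) contributes 6 new; branch {A=T, C=T, D=F} (B, E) contributes 1 new; branch {B=T, D=F, E=F} (A, C) contributes 0 new; branch {B=T} (A, C, D, E) contributes 0 new; branch {C=T, D=F, E=F} (A, B) contributes 0 new; branch {A=F, B=F, C=T} (D, E) contributes 0 new; branch {B=T, C=T} (A, D, E) contributes 0 new; branch {A=T, B=T, D=F} (C, E) contributes 0 new; branch {A=T, C=T, D=F} (B, E) contributes 0 new. Total: 22.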